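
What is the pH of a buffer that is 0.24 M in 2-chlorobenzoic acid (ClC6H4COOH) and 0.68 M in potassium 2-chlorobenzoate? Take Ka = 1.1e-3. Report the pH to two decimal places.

pKa = −log(1.1 × 10^-3) = 2.959
Henderson–Hasselbalch: pH = pKa + log([ClC6H4COO-]/[ClC6H4COOH]) = 2.959 + log(0.68/0.24)
pH = 2.959 + (+0.452) = 3.41

pH = 3.41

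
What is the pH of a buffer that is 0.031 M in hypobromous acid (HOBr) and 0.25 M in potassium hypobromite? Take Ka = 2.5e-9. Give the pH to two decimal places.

pKa = −log(2.5 × 10^-9) = 8.602
pH = pKa + log([A⁻]/[HA]) = 8.602 + log(0.25/0.031)
pH = 8.602 + (+0.907) = 9.51

pH = 9.51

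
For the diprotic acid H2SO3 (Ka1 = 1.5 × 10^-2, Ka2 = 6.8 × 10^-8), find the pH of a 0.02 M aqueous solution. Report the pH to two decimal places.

Ka1 ≫ Ka2, so treat the first dissociation as the only significant source of H+.
Ka1 = x²/(0.02 − x) = 1.5 × 10^-2
Solving the quadratic: x = (−Ka1 + √(Ka1² + 4·Ka1·C₀))/2 = 1.14 × 10^-2 M
pH = −log(1.14 × 10^-2) = 1.94

pH = 1.94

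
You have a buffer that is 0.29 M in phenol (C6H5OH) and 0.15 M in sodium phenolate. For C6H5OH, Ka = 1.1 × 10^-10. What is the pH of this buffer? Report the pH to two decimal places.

pH = 9.67

pKa = −log(1.1 × 10^-10) = 9.959
Using pH = pKa + log([base]/[acid]) with [base]/[acid] = 0.15/0.29:
pH = 9.959 + (-0.286) = 9.67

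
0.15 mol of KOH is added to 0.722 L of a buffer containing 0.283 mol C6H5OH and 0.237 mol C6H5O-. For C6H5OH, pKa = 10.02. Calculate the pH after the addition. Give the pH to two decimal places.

pH = 10.48

OH- converts C6H5OH to C6H5O-: C6H5OH → 0.133 mol, C6H5O- → 0.387 mol.
Henderson–Hasselbalch with mole ratio 0.387/0.133: pH = 10.02 + (+0.464)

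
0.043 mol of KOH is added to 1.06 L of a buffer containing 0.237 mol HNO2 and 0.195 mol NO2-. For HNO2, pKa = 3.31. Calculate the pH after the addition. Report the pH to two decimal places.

pH = 3.40

OH- converts HNO2 to NO2-: HNO2 → 0.194 mol, NO2- → 0.238 mol.
Henderson–Hasselbalch with mole ratio 0.238/0.194: pH = 3.31 + (+0.089)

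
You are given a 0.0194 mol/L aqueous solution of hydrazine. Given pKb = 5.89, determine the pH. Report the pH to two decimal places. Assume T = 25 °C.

N2H4 + H2O ⇌ N2H5+ + OH-
Kb = 10^(−5.89) = 1.29 × 10^-6
From the ICE table, Kb = x²/(0.0194 − x) = 1.29 × 10^-6.
Neglecting x in the denominator: x = √(1.29 × 10^-6 × 0.0194) = 1.58 × 10^-4 M
(x/C₀ = 0.82% < 5%, so the approximation holds.)
pOH = −log(1.58 × 10^-4) = 3.80; pH = 14.00 − 3.80 = 10.20

pH = 10.20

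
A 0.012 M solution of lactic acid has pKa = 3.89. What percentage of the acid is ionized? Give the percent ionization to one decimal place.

9.8%

CH3CH(OH)COOH ⇌ CH3CH(OH)COO- + H+; let x = [H+] at equilibrium.
Ka = 10^(−3.89) = 1.29 × 10^-4
Solve x² + 0.000129x − 1.55e-06 = 0 → x = 1.18 × 10^-3 M
Fraction ionized = 1.18 × 10^-3 / 0.012 = 0.0983 → 9.8%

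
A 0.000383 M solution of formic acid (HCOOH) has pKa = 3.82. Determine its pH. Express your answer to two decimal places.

HCOOH ⇌ HCOO- + H+
Ka = 10^(−3.82) = 1.51 × 10^-4
From the ICE table, Ka = x²/(0.000383 − x) = 1.51 × 10^-4.
x is not negligible relative to C₀; solve x² + 0.000151·x − 5.78e-08 = 0.
x = [−0.000151 + √(0.000151² + 2.31e-07)]/2 = 1.77 × 10^-4 M
pH = −log[H+] = −log(1.77 × 10^-4) = 3.75

pH = 3.75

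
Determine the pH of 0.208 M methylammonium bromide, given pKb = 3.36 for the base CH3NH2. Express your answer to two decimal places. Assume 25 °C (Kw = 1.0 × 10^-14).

pH = 5.66

CH3NH3+ is the conjugate acid of the weak base CH3NH2.
Kb = 10^(−3.36) = 4.37 × 10^-4
Ka = Kw/Kb = 1.0×10^-14 / 4.37 × 10^-4 = 2.29 × 10^-11
Ka = [H+]²/(0.208 − [H+]) = 2.29 × 10^-11
Neglecting [H+] in the denominator: [H+] = √(2.29 × 10^-11 × 0.208) = 2.18 × 10^-6 M
pH = −log(2.18 × 10^-6) = 5.66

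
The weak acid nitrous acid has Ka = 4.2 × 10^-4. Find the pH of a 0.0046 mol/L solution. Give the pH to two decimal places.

pH = 2.92

HNO2 ⇌ NO2- + H+
Let x = [H+] at equilibrium. Ka = x²/(0.0046 − x).
The 5% rule fails; solving x² + Ka·x − Ka·C₀ = 0 exactly:
x = [−0.00042 + √(0.00042² + 7.73e-06)]/2 = 1.20 × 10^-3 M
pH = −log(1.20 × 10^-3) = 2.92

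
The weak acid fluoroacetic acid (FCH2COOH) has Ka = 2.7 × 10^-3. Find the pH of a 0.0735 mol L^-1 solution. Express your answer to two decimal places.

pH = 1.89

FCH2COOH ⇌ FCH2COO- + H+
Ka = x²/(0.0735 − x) = 2.7 × 10^-3
The 5% rule fails; solving x² + Ka·x − Ka·C₀ = 0 exactly:
x = (−Ka + √(Ka² + 4·Ka·C₀))/2 = 1.28 × 10^-2 M
pH = −log[H+] = −log(1.28 × 10^-2) = 1.89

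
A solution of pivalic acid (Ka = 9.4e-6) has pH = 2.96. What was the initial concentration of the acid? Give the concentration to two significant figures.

[H+] = 10^(-2.96) = 1.10 × 10^-3 M = x
Ka = x²/(C₀ − x) ⇒ C₀ = x + x²/Ka
C₀ = 1.10 × 10^-3 + (1.10 × 10^-3)²/(9.4 × 10^-6) = 1.30 × 10^-1 M

C₀ = 1.3 × 10^-1 M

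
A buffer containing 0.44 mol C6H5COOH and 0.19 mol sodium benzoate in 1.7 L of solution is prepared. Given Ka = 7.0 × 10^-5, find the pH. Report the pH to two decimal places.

pH = 3.79

pKa = −log(7.0 × 10^-5) = 4.155
Henderson–Hasselbalch: pH = pKa + log([C6H5COO-]/[C6H5COOH]) = 4.155 + log(0.19/0.44)
pH = 4.155 + (-0.365) = 3.79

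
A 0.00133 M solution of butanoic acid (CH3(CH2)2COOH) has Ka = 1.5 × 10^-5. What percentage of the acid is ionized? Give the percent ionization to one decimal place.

CH3(CH2)2COOH ⇌ CH3(CH2)2COO- + H+; let x = [H+] at equilibrium.
Ka = x²/(C₀ − x); solving the quadratic gives x = 1.34 × 10^-4 M.
Fraction ionized = 1.34 × 10^-4 / 0.00133 = 0.1008 → 10.1%

10.1%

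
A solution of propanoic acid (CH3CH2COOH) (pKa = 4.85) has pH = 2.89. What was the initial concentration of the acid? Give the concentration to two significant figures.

[H+] = 10^(-2.89) = 1.29 × 10^-3 M = x
Ka = 10^(−4.85) = 1.41 × 10^-5
Ka = x²/(C₀ − x) ⇒ C₀ = x + x²/Ka
C₀ = 1.29 × 10^-3 + (1.29 × 10^-3)²/(1.41 × 10^-5) = 1.19 × 10^-1 M

C₀ = 1.2 × 10^-1 M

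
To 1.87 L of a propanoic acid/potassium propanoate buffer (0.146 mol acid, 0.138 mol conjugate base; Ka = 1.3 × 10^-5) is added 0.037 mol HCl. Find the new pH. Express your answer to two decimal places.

pH = 4.63

Added H+ converts CH3CH2COO- to CH3CH2COOH: CH3CH2COOH → 0.183 mol, CH3CH2COO- → 0.101 mol.
pKa = −log(1.3 × 10^-5) = 4.886
Henderson–Hasselbalch with mole ratio 0.101/0.183: pH = 4.886 + (-0.258)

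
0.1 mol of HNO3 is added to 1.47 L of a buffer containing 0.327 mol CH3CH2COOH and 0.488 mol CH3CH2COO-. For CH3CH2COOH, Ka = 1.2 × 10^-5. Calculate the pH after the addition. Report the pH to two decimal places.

pH = 4.88

Added H+ converts CH3CH2COO- to CH3CH2COOH: CH3CH2COOH → 0.427 mol, CH3CH2COO- → 0.388 mol.
pKa = −log(1.2 × 10^-5) = 4.921
pH = pKa + log(n_CH3CH2COO-/n_CH3CH2COOH) = 4.921 + log(0.388/0.427) = 4.921 + (-0.042)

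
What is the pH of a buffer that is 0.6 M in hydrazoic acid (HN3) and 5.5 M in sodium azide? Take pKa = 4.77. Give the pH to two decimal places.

pH = 5.73

Henderson–Hasselbalch: pH = pKa + log([N3-]/[HN3]) = 4.77 + log(5.5/0.6)
pH = 4.77 + (+0.962) = 5.73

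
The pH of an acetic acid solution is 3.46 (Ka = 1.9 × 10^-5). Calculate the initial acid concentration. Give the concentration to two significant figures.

[H+] = 10^(-3.46) = 3.47 × 10^-4 M = x
Ka = x²/(C₀ − x) ⇒ C₀ = x + x²/Ka
C₀ = 3.47 × 10^-4 + (3.47 × 10^-4)²/(1.9 × 10^-5) = 6.68 × 10^-3 M

C₀ = 6.7 × 10^-3 M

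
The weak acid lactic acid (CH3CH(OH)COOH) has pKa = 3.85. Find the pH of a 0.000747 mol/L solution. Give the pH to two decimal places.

CH3CH(OH)COOH ⇌ CH3CH(OH)COO- + H+
Ka = 10^(−3.85) = 1.41 × 10^-4
From the ICE table, Ka = x²/(0.000747 − x) = 1.41 × 10^-4.
Here C₀/Ka ≈ 5.3, so the small-x approximation fails. Use the quadratic:
x = [−0.000141 + √(0.000141² + 4.21e-07)]/2 = 2.62 × 10^-4 M
pH = −log[H+] = −log(2.62 × 10^-4) = 3.58

pH = 3.58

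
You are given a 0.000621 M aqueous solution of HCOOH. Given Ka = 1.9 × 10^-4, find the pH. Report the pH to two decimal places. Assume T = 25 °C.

HCOOH ⇌ HCOO- + H+
Ka = [H+]²/(0.000621 − [H+]) = 1.9 × 10^-4
The 5% rule fails; solving [H+]² + Ka·[H+] − Ka·C₀ = 0 exactly:
[H+] = (−Ka + √(Ka² + 4·Ka·C₀))/2 = 2.61 × 10^-4 M
pH = −log[H+] = −log(2.61 × 10^-4) = 3.58

pH = 3.58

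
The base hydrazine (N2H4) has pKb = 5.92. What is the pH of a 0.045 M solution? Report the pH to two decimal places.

pH = 10.37

N2H4 + H2O ⇌ N2H5+ + OH-
Kb = 10^(−5.92) = 1.20 × 10^-6
Kb = x²/(0.045 − x) = 1.20 × 10^-6
Assume x ≪ 0.045: x ≈ √(1.20 × 10^-6 × 0.045) = 2.32 × 10^-4 M
Check: 0.52% ionized — well under 5%, approximation valid.
pOH = −log(2.32 × 10^-4) = 3.63; pH = 14.00 − 3.63 = 10.37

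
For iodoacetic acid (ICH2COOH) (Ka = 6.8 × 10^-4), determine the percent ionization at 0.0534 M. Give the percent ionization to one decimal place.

10.7%

ICH2COOH ⇌ ICH2COO- + H+; let x = [H+] at equilibrium.
Solve x² + 0.00068x − 3.63e-05 = 0 → x = 5.70 × 10^-3 M
Fraction ionized = 5.70 × 10^-3 / 0.0534 = 0.1067 → 10.7%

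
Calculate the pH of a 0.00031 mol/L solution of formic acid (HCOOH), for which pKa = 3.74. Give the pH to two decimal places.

HCOOH ⇌ HCOO- + H+
Ka = 10^(−3.74) = 1.82 × 10^-4
Ka = [H+]²/(0.00031 − [H+]) = 1.82 × 10^-4
[H+] is not negligible relative to C₀; solve [H+]² + 0.000182·[H+] − 5.64e-08 = 0.
[H+] = (−Ka + √(Ka² + 4·Ka·C₀))/2 = 1.63 × 10^-4 M
pH = −log[H+] = −log(1.63 × 10^-4) = 3.79

pH = 3.79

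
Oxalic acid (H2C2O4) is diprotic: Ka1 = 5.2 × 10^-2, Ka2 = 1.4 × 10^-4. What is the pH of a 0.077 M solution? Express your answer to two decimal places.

Since Ka1 ≫ Ka2, the first ionization dominates [H+].
Ka1 = x²/(0.077 − x) = 5.2 × 10^-2
Solving the quadratic: x = (−Ka1 + √(Ka1² + 4·Ka1·C₀))/2 = 4.24 × 10^-2 M
pH = −log(4.24 × 10^-2) = 1.37

pH = 1.37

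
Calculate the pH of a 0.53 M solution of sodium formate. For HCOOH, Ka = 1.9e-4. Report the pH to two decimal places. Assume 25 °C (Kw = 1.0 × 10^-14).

HCOO- is the conjugate base of the weak acid HCOOH.
Kb = Kw/Ka = 1.0×10^-14 / 1.9 × 10^-4 = 5.26 × 10^-11
From the ICE table, Kb = [OH-]²/(0.53 − [OH-]) = 5.26 × 10^-11.
Since Kb ≪ C₀, [OH-] ≈ √(Kb·C₀) = 5.28 × 10^-6 M.
Check: 0.001% ionized — well under 5%, approximation valid.
pOH = −log(5.28 × 10^-6) = 5.28; pH = 14.00 − 5.28 = 8.72

pH = 8.72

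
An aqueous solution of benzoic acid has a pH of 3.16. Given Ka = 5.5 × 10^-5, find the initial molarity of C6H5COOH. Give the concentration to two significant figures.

C₀ = 9.4 × 10^-3 M

[H+] = 10^(-3.16) = 6.92 × 10^-4 M = x
Ka = x²/(C₀ − x) ⇒ C₀ = x + x²/Ka
C₀ = 6.92 × 10^-4 + (6.92 × 10^-4)²/(5.5 × 10^-5) = 9.40 × 10^-3 M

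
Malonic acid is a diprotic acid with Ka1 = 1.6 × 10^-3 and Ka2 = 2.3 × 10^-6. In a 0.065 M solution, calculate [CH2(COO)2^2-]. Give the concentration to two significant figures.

2.3 × 10^-6 M

First ionization gives [H+] ≈ [CH2(COOH)COO-] = 9.43 × 10^-3 M.
Second step: Ka2 = [H+][CH2(COO)2^2-]/[CH2(COOH)COO-] ≈ [CH2(COO)2^2-] (since [H+] ≈ [CH2(COOH)COO-]).
So [CH2(COO)2^2-] ≈ Ka2.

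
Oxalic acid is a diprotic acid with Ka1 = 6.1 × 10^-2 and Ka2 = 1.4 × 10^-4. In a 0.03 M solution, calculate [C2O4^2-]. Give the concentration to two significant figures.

1.4 × 10^-4 M

First ionization gives [H+] ≈ [HC2O4-] = 2.20 × 10^-2 M.
Second step: Ka2 = [H+][C2O4^2-]/[HC2O4-] ≈ [C2O4^2-] (since [H+] ≈ [HC2O4-]).
So [C2O4^2-] ≈ Ka2.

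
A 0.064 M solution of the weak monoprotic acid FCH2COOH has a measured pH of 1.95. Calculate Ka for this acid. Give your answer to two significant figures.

Ka = 2.4 × 10^-3

[H+] = 10^(-1.95) = 1.12 × 10^-2 M
At equilibrium [HA] = 0.064 − 1.12 × 10^-2 = 5.28 × 10^-2 M
Ka = [H+][A-]/[HA] = (1.12 × 10^-2)² / 5.28 × 10^-2 = 2.4 × 10^-3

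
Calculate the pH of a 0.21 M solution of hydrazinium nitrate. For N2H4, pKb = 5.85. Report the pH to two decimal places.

pH = 4.41

N2H5+ is the conjugate acid of the weak base N2H4.
Kb = 10^(−5.85) = 1.41 × 10^-6
Ka = Kw/Kb = 1.0×10^-14 / 1.41 × 10^-6 = 7.09 × 10^-9
Let x = [H+] at equilibrium. Ka = x²/(0.21 − x).
Neglecting x in the denominator: x = √(7.09 × 10^-9 × 0.21) = 3.86 × 10^-5 M
pH = −log(3.86 × 10^-5) = 4.41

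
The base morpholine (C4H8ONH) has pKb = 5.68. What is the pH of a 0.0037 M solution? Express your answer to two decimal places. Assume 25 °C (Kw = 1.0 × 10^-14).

pH = 9.94

C4H8ONH + H2O ⇌ C4H8ONH2+ + OH-
Kb = 10^(−5.68) = 2.09 × 10^-6
From the ICE table, Kb = [OH-]²/(0.0037 − [OH-]) = 2.09 × 10^-6.
Neglecting [OH-] in the denominator: [OH-] = √(2.09 × 10^-6 × 0.0037) = 8.79 × 10^-5 M
([OH-]/C₀ = 2.4% < 5%, so the approximation holds.)
pOH = −log(8.79 × 10^-5) = 4.06; pH = 14.00 − 4.06 = 9.94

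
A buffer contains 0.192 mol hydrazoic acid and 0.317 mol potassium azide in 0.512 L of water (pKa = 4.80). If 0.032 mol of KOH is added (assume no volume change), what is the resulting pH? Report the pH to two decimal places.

pH = 5.14

After neutralization: n(HN3) = 0.16 mol, n(N3-) = 0.349 mol.
Henderson–Hasselbalch with mole ratio 0.349/0.16: pH = 4.80 + (+0.339)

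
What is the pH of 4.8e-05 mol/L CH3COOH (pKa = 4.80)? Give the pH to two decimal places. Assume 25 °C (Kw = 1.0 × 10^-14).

pH = 4.68

CH3COOH ⇌ CH3COO- + H+
Ka = 10^(−4.80) = 1.58 × 10^-5
Ka = x²/(4.8e-05 − x) = 1.58 × 10^-5
Here C₀/Ka ≈ 3.04, so the small-x approximation fails. Use the quadratic:
x = [−1.58e-05 + √(1.58e-05² + 3.03e-09)]/2 = 2.07 × 10^-5 M
pH = −log(2.07 × 10^-5) = 4.68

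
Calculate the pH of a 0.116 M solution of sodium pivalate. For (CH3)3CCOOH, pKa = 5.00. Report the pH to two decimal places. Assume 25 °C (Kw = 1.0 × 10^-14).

pH = 9.03

(CH3)3CCOO- is the conjugate base of the weak acid (CH3)3CCOOH.
Ka = 10^(−5.00) = 1.00 × 10^-5
Kb = Kw/Ka = 1.0×10^-14 / 1.00 × 10^-5 = 1.00 × 10^-9
From the ICE table, Kb = [OH-]²/(0.116 − [OH-]) = 1.00 × 10^-9.
Assume [OH-] ≪ 0.116: [OH-] ≈ √(1.00 × 10^-9 × 0.116) = 1.08 × 10^-5 M
pOH = −log(1.08 × 10^-5) = 4.97; pH = 14.00 − 4.97 = 9.03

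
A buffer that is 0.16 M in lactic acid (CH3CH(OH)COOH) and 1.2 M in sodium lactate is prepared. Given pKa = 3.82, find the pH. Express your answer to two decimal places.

Using pH = pKa + log([base]/[acid]) with [base]/[acid] = 1.2/0.16:
pH = 3.82 + (+0.875) = 4.70

pH = 4.70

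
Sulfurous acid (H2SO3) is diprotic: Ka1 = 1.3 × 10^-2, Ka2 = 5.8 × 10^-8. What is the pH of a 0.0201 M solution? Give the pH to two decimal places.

Ka1 ≫ Ka2, so treat the first dissociation as the only significant source of H+.
Ka1 = x²/(0.0201 − x) = 1.3 × 10^-2
Solving the quadratic: x = (−Ka1 + √(Ka1² + 4·Ka1·C₀))/2 = 1.09 × 10^-2 M
pH = −log(1.09 × 10^-2) = 1.96

pH = 1.96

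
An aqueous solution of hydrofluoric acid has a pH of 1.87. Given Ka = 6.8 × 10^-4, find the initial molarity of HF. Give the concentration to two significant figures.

[H+] = 10^(-1.87) = 1.35 × 10^-2 M = x
Ka = x²/(C₀ − x) ⇒ C₀ = x + x²/Ka
C₀ = 1.35 × 10^-2 + (1.35 × 10^-2)²/(6.8 × 10^-4) = 2.82 × 10^-1 M

C₀ = 2.8 × 10^-1 M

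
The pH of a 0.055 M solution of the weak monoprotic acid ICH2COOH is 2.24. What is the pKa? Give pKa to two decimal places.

pKa = 3.17

[H+] = 10^(-2.24) = 5.75 × 10^-3 M
At equilibrium [HA] = 0.055 − 5.75 × 10^-3 = 4.93 × 10^-2 M
Ka = [H+][A-]/[HA] = (5.75 × 10^-3)² / 4.93 × 10^-2 = 6.71 × 10^-4
pKa = -log(6.71 × 10^-4) = 3.17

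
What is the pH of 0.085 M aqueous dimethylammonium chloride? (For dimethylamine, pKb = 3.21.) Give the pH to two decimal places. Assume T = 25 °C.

(CH3)2NH2+ is the conjugate acid of the weak base (CH3)2NH.
Kb = 10^(−3.21) = 6.17 × 10^-4
Ka = Kw/Kb = 1.0×10^-14 / 6.17 × 10^-4 = 1.62 × 10^-11
Ka = [H+]²/(0.085 − [H+]) = 1.62 × 10^-11
Neglecting [H+] in the denominator: [H+] = √(1.62 × 10^-11 × 0.085) = 1.17 × 10^-6 M
pH = −log[H+] = −log(1.17 × 10^-6) = 5.93

pH = 5.93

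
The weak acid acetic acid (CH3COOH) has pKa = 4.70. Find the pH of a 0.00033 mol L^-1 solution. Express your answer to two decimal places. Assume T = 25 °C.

CH3COOH ⇌ CH3COO- + H+
Ka = 10^(−4.70) = 2.00 × 10^-5
From the ICE table, Ka = [H+]²/(0.00033 − [H+]) = 2.00 × 10^-5.
The 5% rule fails; solving [H+]² + Ka·[H+] − Ka·C₀ = 0 exactly:
[H+] = [−2e-05 + √(2e-05² + 2.64e-08)]/2 = 7.19 × 10^-5 M
pH = −log(7.19 × 10^-5) = 4.14

pH = 4.14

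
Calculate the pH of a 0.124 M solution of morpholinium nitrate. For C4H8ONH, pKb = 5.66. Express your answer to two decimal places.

pH = 4.62

C4H8ONH2+ is the conjugate acid of the weak base C4H8ONH.
Kb = 10^(−5.66) = 2.19 × 10^-6
Ka = Kw/Kb = 1.0×10^-14 / 2.19 × 10^-6 = 4.57 × 10^-9
From the ICE table, Ka = [H+]²/(0.124 − [H+]) = 4.57 × 10^-9.
Since Ka ≪ C₀, [H+] ≈ √(Ka·C₀) = 2.38 × 10^-5 M.
([H+]/C₀ = 0.019% < 5%, so the approximation holds.)
pH = −log(2.38 × 10^-5) = 4.62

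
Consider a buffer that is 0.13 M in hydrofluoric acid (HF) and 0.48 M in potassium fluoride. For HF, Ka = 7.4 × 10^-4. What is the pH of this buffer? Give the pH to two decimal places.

pKa = −log(7.4 × 10^-4) = 3.131
Henderson–Hasselbalch: pH = pKa + log([F-]/[HF]) = 3.131 + log(0.48/0.13)
pH = 3.131 + (+0.567) = 3.70

pH = 3.70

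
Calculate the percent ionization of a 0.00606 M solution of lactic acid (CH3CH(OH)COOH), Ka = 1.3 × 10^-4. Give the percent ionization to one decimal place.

CH3CH(OH)COOH ⇌ CH3CH(OH)COO- + H+; let x = [H+] at equilibrium.
Ka = x²/(C₀ − x); solving the quadratic gives x = 8.25 × 10^-4 M.
Fraction ionized = 8.25 × 10^-4 / 0.00606 = 0.1361 → 13.6%

13.6%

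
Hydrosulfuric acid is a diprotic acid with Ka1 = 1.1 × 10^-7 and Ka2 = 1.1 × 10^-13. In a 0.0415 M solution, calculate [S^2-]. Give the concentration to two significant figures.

1.1 × 10^-13 M

First ionization gives [H+] ≈ [HS-] = 6.76 × 10^-5 M.
Second step: Ka2 = [H+][S^2-]/[HS-] ≈ [S^2-] (since [H+] ≈ [HS-]).
So [S^2-] ≈ Ka2.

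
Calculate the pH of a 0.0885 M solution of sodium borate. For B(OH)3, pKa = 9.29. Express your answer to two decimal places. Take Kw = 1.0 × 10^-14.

pH = 11.12

B(OH)4- is the conjugate base of the weak acid B(OH)3.
Ka = 10^(−9.29) = 5.13 × 10^-10
Kb = Kw/Ka = 1.0×10^-14 / 5.13 × 10^-10 = 1.95 × 10^-5
Kb = [OH-]²/(0.0885 − [OH-]) = 1.95 × 10^-5
Since Kb ≪ C₀, [OH-] ≈ √(Kb·C₀) = 1.31 × 10^-3 M.
Check: 1.5% ionized — well under 5%, approximation valid.
pOH = −log(1.31 × 10^-3) = 2.88; pH = 14.00 − 2.88 = 11.12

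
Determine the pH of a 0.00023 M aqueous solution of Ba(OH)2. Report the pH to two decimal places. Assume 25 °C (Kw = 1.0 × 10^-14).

Ba(OH)2 is a strong base (each formula unit releases 2 OH-); [OH-] = 0.00046 M.
pOH = -log(0.00046) = 3.34
pH = 14.00 - 3.34 = 10.66

pH = 10.66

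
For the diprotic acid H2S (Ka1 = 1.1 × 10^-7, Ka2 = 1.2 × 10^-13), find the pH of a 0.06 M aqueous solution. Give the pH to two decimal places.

Since Ka1 ≫ Ka2, the first ionization dominates [H+].
Ka1 = x²/(0.06 − x) = 1.1 × 10^-7
x ≈ √(1.1 × 10^-7 × 0.06) = 8.12 × 10^-5 M
pH = −log(8.12 × 10^-5) = 4.09

pH = 4.09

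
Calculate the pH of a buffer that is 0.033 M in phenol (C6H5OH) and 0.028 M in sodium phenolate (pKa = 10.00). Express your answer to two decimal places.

pH = 9.93

Using pH = pKa + log([base]/[acid]) with [base]/[acid] = 0.028/0.033:
pH = 10.00 + (-0.071) = 9.93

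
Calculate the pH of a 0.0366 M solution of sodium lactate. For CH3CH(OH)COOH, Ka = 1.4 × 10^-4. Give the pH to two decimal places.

CH3CH(OH)COO- is the conjugate base of the weak acid CH3CH(OH)COOH.
Kb = Kw/Ka = 1.0×10^-14 / 1.4 × 10^-4 = 7.14 × 10^-11
Kb = x²/(0.0366 − x) = 7.14 × 10^-11
Neglecting x in the denominator: x = √(7.14 × 10^-11 × 0.0366) = 1.62 × 10^-6 M
pOH = −log(1.62 × 10^-6) = 5.79; pH = 14.00 − 5.79 = 8.21

pH = 8.21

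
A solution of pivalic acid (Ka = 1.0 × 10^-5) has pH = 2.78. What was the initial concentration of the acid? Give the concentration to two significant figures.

[H+] = 10^(-2.78) = 1.66 × 10^-3 M = x
Ka = x²/(C₀ − x) ⇒ C₀ = x + x²/Ka
C₀ = 1.66 × 10^-3 + (1.66 × 10^-3)²/(1.0 × 10^-5) = 2.77 × 10^-1 M

C₀ = 2.8 × 10^-1 M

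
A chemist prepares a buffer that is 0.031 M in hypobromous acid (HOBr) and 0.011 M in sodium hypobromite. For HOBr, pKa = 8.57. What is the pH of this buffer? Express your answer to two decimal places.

pH = pKa + log([A⁻]/[HA]) = 8.57 + log(0.011/0.031)
pH = 8.57 + (-0.450) = 8.12

pH = 8.12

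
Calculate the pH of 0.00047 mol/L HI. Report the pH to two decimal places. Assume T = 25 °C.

HI is a strong acid and dissociates completely, so [H+] = 0.00047 M.
pH = -log(0.00047) = 3.33

pH = 3.33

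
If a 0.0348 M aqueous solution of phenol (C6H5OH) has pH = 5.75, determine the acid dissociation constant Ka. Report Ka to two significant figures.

[H+] = 10^(-5.75) = 1.78 × 10^-6 M
At equilibrium [HA] = 0.0348 − 1.78 × 10^-6 = 3.48 × 10^-2 M
Ka = [H+][A-]/[HA] = (1.78 × 10^-6)² / 3.48 × 10^-2 = 9.1 × 10^-11

Ka = 9.1 × 10^-11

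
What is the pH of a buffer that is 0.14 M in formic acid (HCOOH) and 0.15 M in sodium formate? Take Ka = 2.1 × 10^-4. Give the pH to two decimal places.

pH = 3.71

pKa = −log(2.1 × 10^-4) = 3.678
pH = pKa + log([A⁻]/[HA]) = 3.678 + log(0.15/0.14)
pH = 3.678 + (+0.030) = 3.71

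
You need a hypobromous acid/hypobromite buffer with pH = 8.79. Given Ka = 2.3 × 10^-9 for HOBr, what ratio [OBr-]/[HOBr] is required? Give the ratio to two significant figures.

pKa = -log(2.3 × 10^-9) = 8.638
pH = pKa + log(r) ⇒ log(r) = 8.79 − 8.638 = +0.152
r = [OBr-]/[HOBr] = 10^(+0.152) = 1.42

ratio = 1.4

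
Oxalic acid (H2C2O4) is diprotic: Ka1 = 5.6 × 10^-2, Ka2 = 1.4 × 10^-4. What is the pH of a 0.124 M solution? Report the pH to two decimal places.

pH = 1.22

Ka1 ≫ Ka2, so treat the first dissociation as the only significant source of H+.
Ka1 = x²/(0.124 − x) = 5.6 × 10^-2
Solving the quadratic: x = (−Ka1 + √(Ka1² + 4·Ka1·C₀))/2 = 5.99 × 10^-2 M
pH = −log(5.99 × 10^-2) = 1.22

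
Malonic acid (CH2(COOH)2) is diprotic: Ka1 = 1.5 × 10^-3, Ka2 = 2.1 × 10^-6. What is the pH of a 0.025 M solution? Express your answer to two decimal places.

Ka1 ≫ Ka2, so treat the first dissociation as the only significant source of H+.
Ka1 = x²/(0.025 − x) = 1.5 × 10^-3
Solving the quadratic: x = (−Ka1 + √(Ka1² + 4·Ka1·C₀))/2 = 5.42 × 10^-3 M
pH = −log(5.42 × 10^-3) = 2.27

pH = 2.27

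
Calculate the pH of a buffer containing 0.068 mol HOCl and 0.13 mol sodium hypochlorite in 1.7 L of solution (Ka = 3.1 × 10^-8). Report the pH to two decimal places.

pH = 7.79

pKa = −log(3.1 × 10^-8) = 7.509
Using pH = pKa + log([base]/[acid]) with [base]/[acid] = 0.13/0.068:
pH = 7.509 + (+0.281) = 7.79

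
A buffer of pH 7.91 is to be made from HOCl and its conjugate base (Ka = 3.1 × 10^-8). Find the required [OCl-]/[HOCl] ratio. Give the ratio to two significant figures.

pKa = -log(3.1 × 10^-8) = 7.509
pH = pKa + log(r) ⇒ log(r) = 7.91 − 7.509 = +0.401
r = [OCl-]/[HOCl] = 10^(+0.401) = 2.52

ratio = 2.5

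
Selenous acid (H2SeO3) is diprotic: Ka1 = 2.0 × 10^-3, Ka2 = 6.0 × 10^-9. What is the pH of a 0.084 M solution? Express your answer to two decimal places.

pH = 1.92

Ka1 ≫ Ka2, so treat the first dissociation as the only significant source of H+.
Ka1 = x²/(0.084 − x) = 2.0 × 10^-3
Solving the quadratic: x = (−Ka1 + √(Ka1² + 4·Ka1·C₀))/2 = 1.20 × 10^-2 M
pH = −log(1.20 × 10^-2) = 1.92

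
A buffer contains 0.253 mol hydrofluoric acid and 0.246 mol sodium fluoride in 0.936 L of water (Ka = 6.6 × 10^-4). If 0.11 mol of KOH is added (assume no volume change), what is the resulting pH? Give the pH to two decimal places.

pH = 3.58

OH- converts HF to F-: HF → 0.143 mol, F- → 0.356 mol.
pKa = −log(6.6 × 10^-4) = 3.180
pH = pKa + log([A⁻]/[HA]) = 3.180 + log(0.356/0.143) = 3.180 +0.396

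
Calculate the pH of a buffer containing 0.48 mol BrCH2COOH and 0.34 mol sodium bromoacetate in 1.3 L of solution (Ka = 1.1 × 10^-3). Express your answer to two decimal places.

pH = 2.81

pKa = −log(1.1 × 10^-3) = 2.959
Henderson–Hasselbalch: pH = pKa + log([BrCH2COO-]/[BrCH2COOH]) = 2.959 + log(0.34/0.48)
pH = 2.959 + (-0.150) = 2.81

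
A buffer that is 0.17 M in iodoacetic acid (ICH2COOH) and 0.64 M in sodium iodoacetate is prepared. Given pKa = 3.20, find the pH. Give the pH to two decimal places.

pH = 3.78

Henderson–Hasselbalch: pH = pKa + log([ICH2COO-]/[ICH2COOH]) = 3.20 + log(0.64/0.17)
pH = 3.20 + (+0.576) = 3.78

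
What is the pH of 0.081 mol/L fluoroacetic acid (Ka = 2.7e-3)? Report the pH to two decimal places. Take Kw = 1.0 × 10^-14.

pH = 1.87

FCH2COOH ⇌ FCH2COO- + H+
Ka = [H+]²/(0.081 − [H+]) = 2.7 × 10^-3
Here C₀/Ka ≈ 30, so the small-[H+] approximation fails. Use the quadratic:
[H+] = [−0.0027 + √(0.0027² + 0.000875)]/2 = 1.35 × 10^-2 M
pH = −log(1.35 × 10^-2) = 1.87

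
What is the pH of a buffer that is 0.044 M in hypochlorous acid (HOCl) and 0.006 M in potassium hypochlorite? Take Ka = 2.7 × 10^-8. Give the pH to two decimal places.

pH = 6.70

pKa = −log(2.7 × 10^-8) = 7.569
Henderson–Hasselbalch: pH = pKa + log([OCl-]/[HOCl]) = 7.569 + log(0.006/0.044)
pH = 7.569 + (-0.865) = 6.70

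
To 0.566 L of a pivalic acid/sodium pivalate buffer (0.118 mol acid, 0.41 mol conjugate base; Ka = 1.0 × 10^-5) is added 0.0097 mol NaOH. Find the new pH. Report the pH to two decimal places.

pH = 5.59

After neutralization: n((CH3)3CCOOH) = 0.108 mol, n((CH3)3CCOO-) = 0.42 mol.
pKa = −log(1.0 × 10^-5) = 5.000
pH = pKa + log(n_(CH3)3CCOO-/n_(CH3)3CCOOH) = 5.000 + log(0.42/0.108) = 5.000 + (+0.590)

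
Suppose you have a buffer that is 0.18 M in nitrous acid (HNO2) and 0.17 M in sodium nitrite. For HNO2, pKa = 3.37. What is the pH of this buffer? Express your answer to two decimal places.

pH = 3.35

Using pH = pKa + log([base]/[acid]) with [base]/[acid] = 0.17/0.18:
pH = 3.37 + (-0.025) = 3.35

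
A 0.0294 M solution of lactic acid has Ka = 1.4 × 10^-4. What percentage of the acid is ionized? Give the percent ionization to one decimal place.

CH3CH(OH)COOH ⇌ CH3CH(OH)COO- + H+; let x = [H+] at equilibrium.
Solve x² + 0.00014x − 4.12e-06 = 0 → x = 1.96 × 10^-3 M
Fraction ionized = 1.96 × 10^-3 / 0.0294 = 0.0667 → 6.7%

6.7%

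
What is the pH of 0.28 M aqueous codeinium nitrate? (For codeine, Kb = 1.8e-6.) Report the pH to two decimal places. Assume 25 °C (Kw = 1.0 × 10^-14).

pH = 4.40

C18H22NO3+ is the conjugate acid of the weak base C18H21NO3.
Ka = Kw/Kb = 1.0×10^-14 / 1.8 × 10^-6 = 5.56 × 10^-9
Ka = x²/(0.28 − x) = 5.56 × 10^-9
Neglecting x in the denominator: x = √(5.56 × 10^-9 × 0.28) = 3.95 × 10^-5 M
Check: 0.014% ionized — well under 5%, approximation valid.
pH = −log(3.95 × 10^-5) = 4.40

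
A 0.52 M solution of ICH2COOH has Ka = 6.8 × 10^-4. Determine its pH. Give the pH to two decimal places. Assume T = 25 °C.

ICH2COOH ⇌ ICH2COO- + H+
Let x = [H+] at equilibrium. Ka = x²/(0.52 − x).
Neglecting x in the denominator: x = √(6.8 × 10^-4 × 0.52) = 1.88 × 10^-2 M
(x/C₀ = 3.6% < 5%, so the approximation holds.)
pH = −log(1.88 × 10^-2) = 1.73

pH = 1.73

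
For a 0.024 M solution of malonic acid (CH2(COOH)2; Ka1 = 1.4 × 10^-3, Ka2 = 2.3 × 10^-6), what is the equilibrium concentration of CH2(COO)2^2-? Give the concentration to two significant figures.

First ionization gives [H+] ≈ [CH2(COOH)COO-] = 5.14 × 10^-3 M.
Second step: Ka2 = [H+][CH2(COO)2^2-]/[CH2(COOH)COO-] ≈ [CH2(COO)2^2-] (since [H+] ≈ [CH2(COOH)COO-]).
So [CH2(COO)2^2-] ≈ Ka2.

2.3 × 10^-6 M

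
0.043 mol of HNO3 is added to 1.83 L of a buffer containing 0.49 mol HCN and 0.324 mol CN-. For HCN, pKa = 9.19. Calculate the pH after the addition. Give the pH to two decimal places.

pH = 8.91

After neutralization: n(HCN) = 0.533 mol, n(CN-) = 0.281 mol.
pH = pKa + log(n_CN-/n_HCN) = 9.19 + log(0.281/0.533) = 9.19 + (-0.278)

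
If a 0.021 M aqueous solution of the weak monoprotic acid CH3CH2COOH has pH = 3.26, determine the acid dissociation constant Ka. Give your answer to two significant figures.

[H+] = 10^(-3.26) = 5.50 × 10^-4 M
At equilibrium [HA] = 0.021 − 5.50 × 10^-4 = 2.05 × 10^-2 M
Ka = [H+][A-]/[HA] = (5.50 × 10^-4)² / 2.05 × 10^-2 = 1.5 × 10^-5

Ka = 1.5 × 10^-5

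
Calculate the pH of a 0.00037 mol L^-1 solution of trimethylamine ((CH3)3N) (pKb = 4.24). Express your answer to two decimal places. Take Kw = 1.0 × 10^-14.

(CH3)3N + H2O ⇌ (CH3)3NH+ + OH-
Kb = 10^(−4.24) = 5.75 × 10^-5
Kb = [OH-]²/(0.00037 − [OH-]) = 5.75 × 10^-5
Here C₀/Kb ≈ 6.43, so the small-[OH-] approximation fails. Use the quadratic:
[OH-] = (−Kb + √(Kb² + 4·Kb·C₀))/2 = 1.20 × 10^-4 M
pOH = 3.92, so pH = 14.00 − pOH = 10.08

pH = 10.08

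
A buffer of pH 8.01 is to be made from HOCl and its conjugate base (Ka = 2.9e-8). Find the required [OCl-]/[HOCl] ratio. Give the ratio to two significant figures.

ratio = 3.0

pKa = -log(2.9 × 10^-8) = 7.538
pH = pKa + log(r) ⇒ log(r) = 8.01 − 7.538 = +0.472
r = [OCl-]/[HOCl] = 10^(+0.472) = 2.96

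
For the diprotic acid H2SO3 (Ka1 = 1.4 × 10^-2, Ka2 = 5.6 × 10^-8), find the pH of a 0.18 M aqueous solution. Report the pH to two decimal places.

Ka1 ≫ Ka2, so treat the first dissociation as the only significant source of H+.
Ka1 = x²/(0.18 − x) = 1.4 × 10^-2
Solving the quadratic: x = (−Ka1 + √(Ka1² + 4·Ka1·C₀))/2 = 4.37 × 10^-2 M
pH = −log(4.37 × 10^-2) = 1.36

pH = 1.36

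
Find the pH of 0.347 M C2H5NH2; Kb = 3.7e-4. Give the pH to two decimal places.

C2H5NH2 + H2O ⇌ C2H5NH3+ + OH-
Kb = [OH-]²/(0.347 − [OH-]) = 3.7 × 10^-4
Neglecting [OH-] in the denominator: [OH-] = √(3.7 × 10^-4 × 0.347) = 1.13 × 10^-2 M
Check: 3.3% ionized — well under 5%, approximation valid.
pOH = −log(1.13 × 10^-2) = 1.95; pH = 14.00 − 1.95 = 12.05

pH = 12.05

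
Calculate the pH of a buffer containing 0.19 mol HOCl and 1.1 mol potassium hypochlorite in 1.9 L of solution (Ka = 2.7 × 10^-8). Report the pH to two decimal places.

pH = 8.33

pKa = −log(2.7 × 10^-8) = 7.569
Henderson–Hasselbalch: pH = pKa + log([OCl-]/[HOCl]) = 7.569 + log(1.1/0.19)
pH = 7.569 + (+0.763) = 8.33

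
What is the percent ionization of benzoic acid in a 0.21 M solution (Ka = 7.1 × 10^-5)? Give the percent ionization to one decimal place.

1.8%

C6H5COOH ⇌ C6H5COO- + H+; let x = [H+] at equilibrium.
x ≈ √(Ka·C₀) = √(7.1 × 10^-5 × 0.21) = 3.86 × 10^-3 M
Fraction ionized = 3.86 × 10^-3 / 0.21 = 0.0184 → 1.8%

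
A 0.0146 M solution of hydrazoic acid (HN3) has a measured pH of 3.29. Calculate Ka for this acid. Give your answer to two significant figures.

[H+] = 10^(-3.29) = 5.13 × 10^-4 M
At equilibrium [HA] = 0.0146 − 5.13 × 10^-4 = 1.41 × 10^-2 M
Ka = [H+][A-]/[HA] = (5.13 × 10^-4)² / 1.41 × 10^-2 = 1.9 × 10^-5

Ka = 1.9 × 10^-5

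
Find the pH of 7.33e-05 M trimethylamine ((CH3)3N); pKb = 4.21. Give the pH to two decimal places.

(CH3)3N + H2O ⇌ (CH3)3NH+ + OH-
Kb = 10^(−4.21) = 6.17 × 10^-5
Let x = [OH-] at equilibrium. Kb = x²/(7.33e-05 − x).
Here C₀/Kb ≈ 1.19, so the small-x approximation fails. Use the quadratic:
x = (−Kb + √(Kb² + 4·Kb·C₀))/2 = 4.31 × 10^-5 M
pOH = 4.37, so pH = 14.00 − pOH = 9.63

pH = 9.63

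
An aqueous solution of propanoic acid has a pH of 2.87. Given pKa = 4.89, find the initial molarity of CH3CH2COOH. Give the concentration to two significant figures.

C₀ = 1.4 × 10^-1 M

[H+] = 10^(-2.87) = 1.35 × 10^-3 M = x
Ka = 10^(−4.89) = 1.29 × 10^-5
Ka = x²/(C₀ − x) ⇒ C₀ = x + x²/Ka
C₀ = 1.35 × 10^-3 + (1.35 × 10^-3)²/(1.29 × 10^-5) = 1.43 × 10^-1 M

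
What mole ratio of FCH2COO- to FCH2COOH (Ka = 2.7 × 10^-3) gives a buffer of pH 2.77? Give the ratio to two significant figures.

ratio = 1.6

pKa = -log(2.7 × 10^-3) = 2.569
pH = pKa + log(r) ⇒ log(r) = 2.77 − 2.569 = +0.201
r = [FCH2COO-]/[FCH2COOH] = 10^(+0.201) = 1.59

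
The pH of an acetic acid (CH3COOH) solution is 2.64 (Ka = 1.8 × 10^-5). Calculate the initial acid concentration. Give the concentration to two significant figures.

C₀ = 2.9 × 10^-1 M

[H+] = 10^(-2.64) = 2.29 × 10^-3 M = x
Ka = x²/(C₀ − x) ⇒ C₀ = x + x²/Ka
C₀ = 2.29 × 10^-3 + (2.29 × 10^-3)²/(1.8 × 10^-5) = 2.94 × 10^-1 M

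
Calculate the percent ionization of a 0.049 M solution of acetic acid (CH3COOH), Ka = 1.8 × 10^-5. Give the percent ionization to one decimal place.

CH3COOH ⇌ CH3COO- + H+; let x = [H+] at equilibrium.
x ≈ √(Ka·C₀) = √(1.8 × 10^-5 × 0.049) = 9.39 × 10^-4 M
% ionization = x/C₀ × 100% = 9.39 × 10^-4/0.049 × 100% = 1.9%

1.9%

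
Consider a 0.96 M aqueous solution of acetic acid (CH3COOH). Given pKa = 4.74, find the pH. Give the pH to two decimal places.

pH = 2.38

CH3COOH ⇌ CH3COO- + H+
Ka = 10^(−4.74) = 1.82 × 10^-5
From the ICE table, Ka = [H+]²/(0.96 − [H+]) = 1.82 × 10^-5.
Since Ka ≪ C₀, [H+] ≈ √(Ka·C₀) = 4.18 × 10^-3 M.
pH = −log(4.18 × 10^-3) = 2.38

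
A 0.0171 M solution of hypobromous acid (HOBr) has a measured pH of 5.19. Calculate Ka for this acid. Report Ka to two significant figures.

[H+] = 10^(-5.19) = 6.46 × 10^-6 M
At equilibrium [HA] = 0.0171 − 6.46 × 10^-6 = 1.71 × 10^-2 M
Ka = [H+][A-]/[HA] = (6.46 × 10^-6)² / 1.71 × 10^-2 = 2.4 × 10^-9

Ka = 2.4 × 10^-9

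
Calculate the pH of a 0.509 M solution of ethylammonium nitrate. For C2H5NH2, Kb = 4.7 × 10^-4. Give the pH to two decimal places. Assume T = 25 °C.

C2H5NH3+ is the conjugate acid of the weak base C2H5NH2.
Ka = Kw/Kb = 1.0×10^-14 / 4.7 × 10^-4 = 2.13 × 10^-11
Ka = [H+]²/(0.509 − [H+]) = 2.13 × 10^-11
Neglecting [H+] in the denominator: [H+] = √(2.13 × 10^-11 × 0.509) = 3.29 × 10^-6 M
pH = −log(3.29 × 10^-6) = 5.48

pH = 5.48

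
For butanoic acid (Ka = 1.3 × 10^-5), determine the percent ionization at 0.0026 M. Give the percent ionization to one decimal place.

6.8%

CH3(CH2)2COOH ⇌ CH3(CH2)2COO- + H+; let x = [H+] at equilibrium.
Solve x² + 1.3e-05x − 3.38e-08 = 0 → x = 1.77 × 10^-4 M
Fraction ionized = 1.77 × 10^-4 / 0.0026 = 0.0681 → 6.8%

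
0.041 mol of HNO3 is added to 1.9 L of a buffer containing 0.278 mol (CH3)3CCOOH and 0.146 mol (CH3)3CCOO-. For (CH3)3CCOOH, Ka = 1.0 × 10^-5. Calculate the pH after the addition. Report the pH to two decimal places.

pH = 4.52

After neutralization: n((CH3)3CCOOH) = 0.319 mol, n((CH3)3CCOO-) = 0.105 mol.
pKa = −log(1.0 × 10^-5) = 5.000
Henderson–Hasselbalch with mole ratio 0.105/0.319: pH = 5.000 + (-0.483)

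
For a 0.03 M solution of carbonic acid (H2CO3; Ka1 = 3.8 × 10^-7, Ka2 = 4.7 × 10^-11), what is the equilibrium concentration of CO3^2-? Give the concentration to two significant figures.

4.7 × 10^-11 M

First ionization gives [H+] ≈ [HCO3-] = 1.07 × 10^-4 M.
Second step: Ka2 = [H+][CO3^2-]/[HCO3-] ≈ [CO3^2-] (since [H+] ≈ [HCO3-]).
So [CO3^2-] ≈ Ka2.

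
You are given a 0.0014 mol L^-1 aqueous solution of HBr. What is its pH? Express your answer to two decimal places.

HBr is a strong acid and dissociates completely, so [H+] = 0.0014 M.
pH = -log(0.0014) = 2.85

pH = 2.85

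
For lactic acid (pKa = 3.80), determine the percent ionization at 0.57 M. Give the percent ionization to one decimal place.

CH3CH(OH)COOH ⇌ CH3CH(OH)COO- + H+; let x = [H+] at equilibrium.
Ka = 10^(−3.80) = 1.58 × 10^-4
x ≈ √(Ka·C₀) = √(1.58 × 10^-4 × 0.57) = 9.49 × 10^-3 M
% ionization = x/C₀ × 100% = 9.49 × 10^-3/0.57 × 100% = 1.7%

1.7%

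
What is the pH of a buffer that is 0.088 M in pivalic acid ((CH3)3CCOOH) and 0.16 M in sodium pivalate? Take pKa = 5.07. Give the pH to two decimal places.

pH = 5.33

Henderson–Hasselbalch: pH = pKa + log([(CH3)3CCOO-]/[(CH3)3CCOOH]) = 5.07 + log(0.16/0.088)
pH = 5.07 + (+0.260) = 5.33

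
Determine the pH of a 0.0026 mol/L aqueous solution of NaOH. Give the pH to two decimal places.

pH = 11.41

NaOH is a strong base; [OH-] = 0.0026 M.
pOH = -log(0.0026) = 2.59
pH = 14.00 - 2.59 = 11.41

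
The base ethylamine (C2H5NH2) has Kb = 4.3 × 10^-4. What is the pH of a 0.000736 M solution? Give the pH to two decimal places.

pH = 10.59

C2H5NH2 + H2O ⇌ C2H5NH3+ + OH-
Kb = x²/(0.000736 − x) = 4.3 × 10^-4
x is not negligible relative to C₀; solve x² + 0.00043·x − 3.16e-07 = 0.
x = (−Kb + √(Kb² + 4·Kb·C₀))/2 = 3.87 × 10^-4 M
pOH = 3.41, so pH = 14.00 − pOH = 10.59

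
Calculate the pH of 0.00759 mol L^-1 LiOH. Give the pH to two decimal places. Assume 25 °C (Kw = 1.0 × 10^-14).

pH = 11.88

LiOH is a strong base; [OH-] = 0.00759 M.
pOH = -log(0.00759) = 2.12
pH = 14.00 - 2.12 = 11.88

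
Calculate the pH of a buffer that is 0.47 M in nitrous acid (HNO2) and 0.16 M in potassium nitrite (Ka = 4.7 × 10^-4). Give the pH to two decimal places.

pKa = −log(4.7 × 10^-4) = 3.328
Using pH = pKa + log([base]/[acid]) with [base]/[acid] = 0.16/0.47:
pH = 3.328 + (-0.468) = 2.86

pH = 2.86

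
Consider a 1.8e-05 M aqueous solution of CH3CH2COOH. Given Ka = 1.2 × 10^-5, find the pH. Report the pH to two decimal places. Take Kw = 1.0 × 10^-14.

pH = 5.01

CH3CH2COOH ⇌ CH3CH2COO- + H+
From the ICE table, Ka = [H+]²/(1.8e-05 − [H+]) = 1.2 × 10^-5.
[H+] is not negligible relative to C₀; solve [H+]² + 1.2e-05·[H+] − 2.16e-10 = 0.
[H+] = (−Ka + √(Ka² + 4·Ka·C₀))/2 = 9.87 × 10^-6 M
pH = −log(9.87 × 10^-6) = 5.01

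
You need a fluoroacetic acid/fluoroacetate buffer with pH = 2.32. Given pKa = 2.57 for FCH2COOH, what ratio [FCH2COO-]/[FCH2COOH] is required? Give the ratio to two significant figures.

pH = pKa + log(r) ⇒ log(r) = 2.32 − 2.57 = -0.25
r = [FCH2COO-]/[FCH2COOH] = 10^(-0.25) = 0.562

ratio = 0.56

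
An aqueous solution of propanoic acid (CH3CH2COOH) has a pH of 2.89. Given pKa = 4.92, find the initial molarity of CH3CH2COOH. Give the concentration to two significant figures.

C₀ = 1.4 × 10^-1 M

[H+] = 10^(-2.89) = 1.29 × 10^-3 M = x
Ka = 10^(−4.92) = 1.20 × 10^-5
Ka = x²/(C₀ − x) ⇒ C₀ = x + x²/Ka
C₀ = 1.29 × 10^-3 + (1.29 × 10^-3)²/(1.20 × 10^-5) = 1.40 × 10^-1 M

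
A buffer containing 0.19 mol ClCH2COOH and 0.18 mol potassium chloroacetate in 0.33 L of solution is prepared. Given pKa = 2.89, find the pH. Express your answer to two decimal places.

pH = 2.87

pH = pKa + log([A⁻]/[HA]) = 2.89 + log(0.18/0.19)
pH = 2.89 + (-0.023) = 2.87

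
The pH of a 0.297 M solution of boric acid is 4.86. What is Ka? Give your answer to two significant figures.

Ka = 6.4 × 10^-10

[H+] = 10^(-4.86) = 1.38 × 10^-5 M
At equilibrium [HA] = 0.297 − 1.38 × 10^-5 = 2.97 × 10^-1 M
Ka = [H+][A-]/[HA] = (1.38 × 10^-5)² / 2.97 × 10^-1 = 6.4 × 10^-10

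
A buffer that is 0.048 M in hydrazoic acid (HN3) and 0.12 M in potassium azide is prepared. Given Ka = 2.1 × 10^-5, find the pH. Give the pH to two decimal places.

pKa = −log(2.1 × 10^-5) = 4.678
Using pH = pKa + log([base]/[acid]) with [base]/[acid] = 0.12/0.048:
pH = 4.678 + (+0.398) = 5.08

pH = 5.08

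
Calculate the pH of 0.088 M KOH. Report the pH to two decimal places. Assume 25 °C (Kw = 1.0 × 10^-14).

KOH is a strong base; [OH-] = 0.088 M.
pOH = -log(0.088) = 1.06
pH = 14.00 - 1.06 = 12.94

pH = 12.94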